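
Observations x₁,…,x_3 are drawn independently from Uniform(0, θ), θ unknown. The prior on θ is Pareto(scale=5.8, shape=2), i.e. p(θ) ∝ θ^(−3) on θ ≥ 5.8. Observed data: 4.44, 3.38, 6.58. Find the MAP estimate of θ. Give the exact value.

The Uniform(0, θ) likelihood is θ^(−n) for θ ≥ max(xᵢ), zero otherwise. Here max(xᵢ) = 6.58.
Posterior ∝ θ^(−3) · θ^(−3) = θ^(−6) on θ ≥ max(5.8, 6.58) = 6.58.
This density is strictly decreasing in θ, so the posterior mode lies at the lower boundary of the support.

θ̂_MAP = 6.58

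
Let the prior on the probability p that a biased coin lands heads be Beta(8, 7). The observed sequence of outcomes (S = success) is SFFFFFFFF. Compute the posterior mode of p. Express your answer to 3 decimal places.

p̂_MAP = 0.364

Prior: Beta(8, 7).
Data: 1 success in 9 trials (from the sequence). The binomial likelihood contributes p(1−p)^8, so the posterior is Beta(8+1, 7+8) = Beta(9, 15).
For Beta(a, b) with a, b > 1 the mode is (a−1)/(a+b−2) = 8/22 ≈ 0.364.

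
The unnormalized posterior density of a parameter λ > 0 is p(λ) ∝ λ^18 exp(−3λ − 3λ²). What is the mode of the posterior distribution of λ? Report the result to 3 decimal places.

λ̂_MAP = 1.500

ℓ'(λ) = 18/λ − 3 − 6λ. Setting this to zero and multiplying by λ: 6λ² + 3λ − 18 = 0.
λ = (−3 + √(3² + 4·6·18)) / (2·6) = (−3 + √441) / 12 = (−3 + 21)/12 = 3/2.
ℓ''(λ) = −18/λ² − 6 < 0, confirming a maximum.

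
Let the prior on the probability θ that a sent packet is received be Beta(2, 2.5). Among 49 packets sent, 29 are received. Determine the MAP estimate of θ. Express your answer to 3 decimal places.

Prior: Beta(2, 2.5).
Data: 29 successes in 49 trials. The binomial likelihood contributes θ^29(1−θ)^20, so the posterior is Beta(2+29, 2.5+20) = Beta(31, 22.5).
For Beta(a, b) with a, b > 1 the mode is (a−1)/(a+b−2) = 30/51.5 ≈ 0.583.

θ̂_MAP = 0.583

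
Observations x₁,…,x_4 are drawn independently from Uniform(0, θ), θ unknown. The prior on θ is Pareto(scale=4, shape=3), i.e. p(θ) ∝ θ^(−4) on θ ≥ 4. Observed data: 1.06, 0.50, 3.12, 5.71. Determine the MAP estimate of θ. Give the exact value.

θ̂_MAP = 5.71

The Uniform(0, θ) likelihood is θ^(−n) for θ ≥ max(xᵢ), zero otherwise. Here max(xᵢ) = 5.71.
Posterior ∝ θ^(−4) · θ^(−4) = θ^(−8) on θ ≥ max(4, 5.71) = 5.71.
This density is strictly decreasing in θ, so the posterior mode lies at the lower boundary of the support.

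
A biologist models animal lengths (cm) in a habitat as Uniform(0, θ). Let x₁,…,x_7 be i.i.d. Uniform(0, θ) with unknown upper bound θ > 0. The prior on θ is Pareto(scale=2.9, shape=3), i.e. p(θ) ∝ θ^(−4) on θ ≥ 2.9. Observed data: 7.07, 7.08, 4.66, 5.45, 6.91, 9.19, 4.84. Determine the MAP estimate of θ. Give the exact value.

θ̂_MAP = 9.19

The Uniform(0, θ) likelihood is θ^(−n) for θ ≥ max(xᵢ), zero otherwise. Here max(xᵢ) = 9.19.
Posterior ∝ θ^(−4) · θ^(−7) = θ^(−11) on θ ≥ max(2.9, 9.19) = 9.19.
This density is strictly decreasing in θ, so the posterior mode lies at the lower boundary of the support.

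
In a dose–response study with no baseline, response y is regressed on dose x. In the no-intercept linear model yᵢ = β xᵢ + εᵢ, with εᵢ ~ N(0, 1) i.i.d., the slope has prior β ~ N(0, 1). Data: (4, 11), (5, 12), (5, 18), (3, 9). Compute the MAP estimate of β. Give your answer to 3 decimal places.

β̂_MAP = 2.908

log p(β | y) = −Σ(yᵢ − βxᵢ)²/(2·1) − β²/(2·1) + const.
Setting the derivative to zero: Σxᵢ(yᵢ − βxᵢ)/1 − β/1 = 0, so β = Σxᵢyᵢ / (Σxᵢ² + σ²/τ²).
Σxᵢyᵢ = 4·11 + 5·12 + 5·18 + 3·9 = 221; Σxᵢ² = 75; σ²/τ² = 1.
β̂_MAP = 221 / (75 + 1) = 221/76 ≈ 2.908.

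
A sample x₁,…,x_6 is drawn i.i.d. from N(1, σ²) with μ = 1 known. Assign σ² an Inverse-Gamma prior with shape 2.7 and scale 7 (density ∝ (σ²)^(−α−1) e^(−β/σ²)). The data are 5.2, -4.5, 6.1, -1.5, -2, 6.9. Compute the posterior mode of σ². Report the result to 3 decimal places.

σ̂²_MAP = 10.296

Sum of squared deviations about the known mean: SS = (5.2−1)² + (-4.5−1)² + (6.1−1)² + (-1.5−1)² + (-2−1)² + (6.9−1)² = 123.96.
The Normal likelihood contributes (σ²)^(−n/2) exp(−SS/(2σ²)), so the posterior is Inverse-Gamma(α + n/2, β + SS/2) = Inverse-Gamma(5.7, 68.98).
The mode of Inverse-Gamma(a, b) is b/(a+1) = 68.98/6.7 ≈ 10.296.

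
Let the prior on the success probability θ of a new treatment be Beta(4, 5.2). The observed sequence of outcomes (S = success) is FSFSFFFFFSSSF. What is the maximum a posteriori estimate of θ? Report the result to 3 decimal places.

θ̂_MAP = 0.396

Prior: Beta(4, 5.2).
Data: 5 successes in 13 trials (from the sequence). The binomial likelihood contributes θ^5(1−θ)^8, so the posterior is Beta(4+5, 5.2+8) = Beta(9, 13.2).
For Beta(a, b) with a, b > 1 the mode is (a−1)/(a+b−2) = 8/20.2 ≈ 0.396.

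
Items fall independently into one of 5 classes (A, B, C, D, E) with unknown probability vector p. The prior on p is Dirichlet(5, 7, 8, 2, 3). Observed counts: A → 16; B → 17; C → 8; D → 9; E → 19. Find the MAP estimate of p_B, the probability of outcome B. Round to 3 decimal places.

The posterior is Dirichlet(αᵢ + nᵢ) = Dirichlet(21, 24, 16, 11, 22).
For a Dirichlet(a₁,…,a_K) with all aᵢ > 1, the mode has j-th component (aⱼ − 1)/(Σaᵢ − K).
Here Σaᵢ = 94 and K = 5, so p_B = (24 − 1)/(94 − 5) = 23/89 ≈ 0.258.

MAP estimate of p_B = 0.258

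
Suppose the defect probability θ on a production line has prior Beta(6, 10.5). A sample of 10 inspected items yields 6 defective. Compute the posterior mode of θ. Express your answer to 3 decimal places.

Prior: Beta(6, 10.5).
Data: 6 successes in 10 trials. The binomial likelihood contributes θ^6(1−θ)^4, so the posterior is Beta(6+6, 10.5+4) = Beta(12, 14.5).
For Beta(a, b) with a, b > 1 the mode is (a−1)/(a+b−2) = 11/24.5 ≈ 0.449.

θ̂_MAP = 0.449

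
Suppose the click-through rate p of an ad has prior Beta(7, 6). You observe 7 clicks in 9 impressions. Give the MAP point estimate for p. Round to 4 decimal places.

Prior: Beta(7, 6).
Data: 7 successes in 9 trials. The binomial likelihood contributes p^7(1−p)^2, so the posterior is Beta(7+7, 6+2) = Beta(14, 8).
For Beta(a, b) with a, b > 1 the mode is (a−1)/(a+b−2) = 13/20 ≈ 0.6500.

p̂_MAP = 0.6500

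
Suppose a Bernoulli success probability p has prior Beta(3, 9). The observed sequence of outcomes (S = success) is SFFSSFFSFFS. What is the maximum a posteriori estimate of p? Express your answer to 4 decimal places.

p̂_MAP = 0.3333

Prior: Beta(3, 9).
Data: 5 successes in 11 trials (from the sequence). The binomial likelihood contributes p^5(1−p)^6, so the posterior is Beta(3+5, 9+6) = Beta(8, 15).
For Beta(a, b) with a, b > 1 the mode is (a−1)/(a+b−2) = 7/21 ≈ 0.3333.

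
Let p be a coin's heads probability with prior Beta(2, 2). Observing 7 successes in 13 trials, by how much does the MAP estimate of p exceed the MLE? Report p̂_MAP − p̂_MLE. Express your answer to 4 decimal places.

Posterior is Beta(9, 8); MAP = (9−1)/(17−2) = 8/15 ≈ 0.53333.
MLE ignores the prior: p̂_MLE = k/n = 7/13 ≈ 0.53846.
Difference = 8/15 − 7/13 = -1/195 ≈ -0.0051.

MAP − MLE = -0.0051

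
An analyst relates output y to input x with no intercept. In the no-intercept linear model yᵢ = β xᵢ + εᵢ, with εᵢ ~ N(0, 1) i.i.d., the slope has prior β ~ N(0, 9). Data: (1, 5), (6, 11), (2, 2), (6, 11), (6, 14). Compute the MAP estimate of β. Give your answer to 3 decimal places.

β̂_MAP = 1.989

log p(β | y) = −Σ(yᵢ − βxᵢ)²/(2·1) − β²/(2·9) + const.
Setting the derivative to zero: Σxᵢ(yᵢ − βxᵢ)/1 − β/9 = 0, so β = Σxᵢyᵢ / (Σxᵢ² + σ²/τ²).
Σxᵢyᵢ = 1·5 + 6·11 + 2·2 + 6·11 + 6·14 = 225; Σxᵢ² = 113; σ²/τ² = 1/9.
β̂_MAP = 225 / (113 + 1/9) = 225/(1018/9) = 2025/1018 ≈ 1.989.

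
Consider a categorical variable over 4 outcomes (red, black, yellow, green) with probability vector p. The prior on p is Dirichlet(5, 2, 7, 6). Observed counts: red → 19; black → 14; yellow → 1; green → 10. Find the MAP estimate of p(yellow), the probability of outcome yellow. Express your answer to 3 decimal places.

MAP estimate of p(yellow) = 0.117

The posterior is Dirichlet(αᵢ + nᵢ) = Dirichlet(24, 16, 8, 16).
For a Dirichlet(a₁,…,a_K) with all aᵢ > 1, the mode has j-th component (aⱼ − 1)/(Σaᵢ − K).
Here Σaᵢ = 64 and K = 4, so p(yellow) = (8 − 1)/(64 − 4) = 7/60 ≈ 0.117.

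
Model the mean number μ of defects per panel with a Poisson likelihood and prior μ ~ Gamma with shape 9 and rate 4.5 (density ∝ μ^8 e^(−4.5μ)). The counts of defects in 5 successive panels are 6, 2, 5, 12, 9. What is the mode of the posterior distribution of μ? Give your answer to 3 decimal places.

μ̂_MAP = 4.421

Σxᵢ = 6+2+5+12+9 = 34, with n = 5.
Posterior ∝ μ^8e^(−4.5μ) · μ^34e^(−5μ) = μ^42e^(−9.5μ), i.e. Gamma(shape=43, rate=9.5).
The mode of a Gamma(a, b) with a ≥ 1 (shape–rate) is (a−1)/b = 42/9.5 ≈ 4.421.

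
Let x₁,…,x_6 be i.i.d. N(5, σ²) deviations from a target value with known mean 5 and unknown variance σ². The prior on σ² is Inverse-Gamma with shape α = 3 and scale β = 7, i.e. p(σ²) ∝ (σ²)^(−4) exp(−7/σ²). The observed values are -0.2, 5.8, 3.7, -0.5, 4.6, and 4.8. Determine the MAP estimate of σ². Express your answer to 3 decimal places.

σ̂²_MAP = 5.273

Sum of squared deviations about the known mean: SS = (-0.2−5)² + (5.8−5)² + (3.7−5)² + (-0.5−5)² + (4.6−5)² + (4.8−5)² = 59.82.
The Normal likelihood contributes (σ²)^(−n/2) exp(−SS/(2σ²)), so the posterior is Inverse-Gamma(α + n/2, β + SS/2) = Inverse-Gamma(6, 36.91).
The mode of Inverse-Gamma(a, b) is b/(a+1) = 36.91/7 ≈ 5.273.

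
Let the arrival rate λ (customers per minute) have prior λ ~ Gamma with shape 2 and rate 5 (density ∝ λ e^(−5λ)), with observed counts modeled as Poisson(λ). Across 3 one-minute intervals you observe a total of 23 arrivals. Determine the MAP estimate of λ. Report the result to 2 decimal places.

Σxᵢ = 23, n = 3.
Posterior ∝ λe^(−5λ) · λ^23e^(−3λ) = λ^24e^(−8λ), i.e. Gamma(shape=25, rate=8).
The mode of a Gamma(a, b) with a ≥ 1 (shape–rate) is (a−1)/b = 24/8 ≈ 3.00.

λ̂_MAP = 3.00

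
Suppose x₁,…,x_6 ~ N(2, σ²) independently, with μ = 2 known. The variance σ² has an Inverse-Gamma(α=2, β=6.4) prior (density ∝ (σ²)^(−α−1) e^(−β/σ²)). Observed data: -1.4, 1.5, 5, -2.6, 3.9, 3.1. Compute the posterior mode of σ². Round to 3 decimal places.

Sum of squared deviations about the known mean: SS = (-1.4−2)² + (1.5−2)² + (5−2)² + (-2.6−2)² + (3.9−2)² + (3.1−2)² = 46.79.
The Normal likelihood contributes (σ²)^(−n/2) exp(−SS/(2σ²)), so the posterior is Inverse-Gamma(α + n/2, β + SS/2) = Inverse-Gamma(5, 29.795).
The mode of Inverse-Gamma(a, b) is b/(a+1) = 29.795/6 ≈ 4.966.

σ̂²_MAP = 4.966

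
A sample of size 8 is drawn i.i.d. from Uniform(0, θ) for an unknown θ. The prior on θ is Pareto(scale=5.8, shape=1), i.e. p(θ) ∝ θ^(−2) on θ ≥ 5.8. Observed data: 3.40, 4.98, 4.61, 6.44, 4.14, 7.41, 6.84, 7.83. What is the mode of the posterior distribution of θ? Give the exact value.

θ̂_MAP = 7.83

The Uniform(0, θ) likelihood is θ^(−n) for θ ≥ max(xᵢ), zero otherwise. Here max(xᵢ) = 7.83.
Posterior ∝ θ^(−2) · θ^(−8) = θ^(−10) on θ ≥ max(5.8, 7.83) = 7.83.
This density is strictly decreasing in θ, so the posterior mode lies at the lower boundary of the support.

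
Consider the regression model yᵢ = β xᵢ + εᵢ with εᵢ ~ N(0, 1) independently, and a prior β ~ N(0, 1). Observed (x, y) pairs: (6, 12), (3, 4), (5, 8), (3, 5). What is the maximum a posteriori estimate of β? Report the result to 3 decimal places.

β̂_MAP = 1.738

log p(β | y) = −Σ(yᵢ − βxᵢ)²/(2·1) − β²/(2·1) + const.
Setting the derivative to zero: Σxᵢ(yᵢ − βxᵢ)/1 − β/1 = 0, so β = Σxᵢyᵢ / (Σxᵢ² + σ²/τ²).
Σxᵢyᵢ = 6·12 + 3·4 + 5·8 + 3·5 = 139; Σxᵢ² = 79; σ²/τ² = 1.
β̂_MAP = 139 / (79 + 1) = 139/80 ≈ 1.738.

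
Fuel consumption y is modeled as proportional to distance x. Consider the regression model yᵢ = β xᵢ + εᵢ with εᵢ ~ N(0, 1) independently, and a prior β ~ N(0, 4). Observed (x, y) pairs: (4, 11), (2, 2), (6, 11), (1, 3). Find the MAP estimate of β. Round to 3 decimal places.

β̂_MAP = 2.044

log p(β | y) = −Σ(yᵢ − βxᵢ)²/(2·1) − β²/(2·4) + const.
Setting the derivative to zero: Σxᵢ(yᵢ − βxᵢ)/1 − β/4 = 0, so β = Σxᵢyᵢ / (Σxᵢ² + σ²/τ²).
Σxᵢyᵢ = 4·11 + 2·2 + 6·11 + 1·3 = 117; Σxᵢ² = 57; σ²/τ² = 0.25.
β̂_MAP = 117 / (57 + 0.25) = 117/57.25 ≈ 2.044.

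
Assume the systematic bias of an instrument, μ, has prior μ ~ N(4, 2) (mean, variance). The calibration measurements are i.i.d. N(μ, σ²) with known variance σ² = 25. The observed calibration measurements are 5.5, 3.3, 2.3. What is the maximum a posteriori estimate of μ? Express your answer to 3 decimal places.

μ̂_MAP = 3.942

n = 3; x̄ = (5.5 + 3.3 + 2.3)/3 = 11.1/3 = 3.7.
For a Normal prior and Normal likelihood with known variance, the posterior is Normal; its mode equals its mean, the precision-weighted average.
Prior precision 1/σ₀² = 1/2 = 0.5; data precision n/σ² = 3/25 = 0.12.
μ̂ = (0.5·4 + 0.12·3.7) / (0.5 + 0.12) = 2.444/0.62 = 611/155 ≈ 3.942.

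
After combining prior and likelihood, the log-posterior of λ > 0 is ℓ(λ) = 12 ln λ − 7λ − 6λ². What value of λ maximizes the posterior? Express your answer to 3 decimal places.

ℓ'(λ) = 12/λ − 7 − 12λ. Setting this to zero and multiplying by λ: 12λ² + 7λ − 12 = 0.
λ = (−7 + √(7² + 4·12·12)) / (2·12) = (−7 + √625) / 24 = (−7 + 25)/24 = 3/4.
ℓ''(λ) = −12/λ² − 12 < 0, confirming a maximum.

λ̂_MAP = 0.750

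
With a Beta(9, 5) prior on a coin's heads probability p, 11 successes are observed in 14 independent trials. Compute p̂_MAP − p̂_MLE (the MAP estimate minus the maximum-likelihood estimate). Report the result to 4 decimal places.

Posterior is Beta(20, 8); MAP = (20−1)/(28−2) = 19/26 ≈ 0.73077.
MLE ignores the prior: p̂_MLE = k/n = 11/14 ≈ 0.78571.
Difference = 19/26 − 11/14 = -5/91 ≈ -0.0549.

MAP − MLE = -0.0549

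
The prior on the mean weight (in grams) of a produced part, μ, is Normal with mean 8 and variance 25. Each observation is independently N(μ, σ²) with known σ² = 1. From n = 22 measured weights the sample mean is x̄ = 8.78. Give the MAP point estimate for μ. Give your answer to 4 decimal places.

n = 22, x̄ = 8.78.
For a Normal prior and Normal likelihood with known variance, the posterior is Normal; its mode equals its mean, the precision-weighted average.
Prior precision 1/σ₀² = 1/25 = 0.04; data precision n/σ² = 22/1 = 22.
μ̂ = (0.04·8 + 22·8.78) / (0.04 + 22) = 193.48/22.04 = 4837/551 ≈ 8.7786.

μ̂_MAP = 8.7786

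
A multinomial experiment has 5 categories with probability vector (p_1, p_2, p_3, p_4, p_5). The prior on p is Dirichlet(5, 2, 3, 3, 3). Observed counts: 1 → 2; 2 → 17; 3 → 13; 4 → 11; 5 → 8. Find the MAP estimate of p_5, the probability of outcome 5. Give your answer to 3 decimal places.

MAP estimate: 0.161

The posterior is Dirichlet(αᵢ + nᵢ) = Dirichlet(7, 19, 16, 14, 11).
For a Dirichlet(a₁,…,a_K) with all aᵢ > 1, the mode has j-th component (aⱼ − 1)/(Σaᵢ − K).
Here Σaᵢ = 67 and K = 5, so p_5 = (11 − 1)/(67 − 5) = 10/62 ≈ 0.161.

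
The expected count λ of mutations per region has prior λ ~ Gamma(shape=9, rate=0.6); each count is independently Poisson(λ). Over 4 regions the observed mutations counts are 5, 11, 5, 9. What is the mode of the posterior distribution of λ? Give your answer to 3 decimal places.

Σxᵢ = 5+11+5+9 = 30, with n = 4.
Posterior ∝ λ^8e^(−0.6λ) · λ^30e^(−4λ) = λ^38e^(−4.6λ), i.e. Gamma(shape=39, rate=4.6).
The mode of a Gamma(a, b) with a ≥ 1 (shape–rate) is (a−1)/b = 38/4.6 ≈ 8.261.

λ̂_MAP = 8.261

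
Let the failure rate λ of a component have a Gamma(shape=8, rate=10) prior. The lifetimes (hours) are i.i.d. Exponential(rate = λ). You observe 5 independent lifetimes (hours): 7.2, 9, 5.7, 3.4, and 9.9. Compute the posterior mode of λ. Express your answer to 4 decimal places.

λ̂_MAP = 0.2655

The Exponential(rate=λ) likelihood is ∝ λ^n e^(−λΣtᵢ). Here n = 5 and Σtᵢ = 7.2 + 9 + 5.7 + 3.4 + 9.9 = 35.2.
Posterior ∝ λ^7e^(−10λ) · λ^5e^(−35.2λ) = λ^12e^(−45.2λ), i.e. Gamma(13, 45.2).
Mode = (a−1)/b = 12/45.2 ≈ 0.2655.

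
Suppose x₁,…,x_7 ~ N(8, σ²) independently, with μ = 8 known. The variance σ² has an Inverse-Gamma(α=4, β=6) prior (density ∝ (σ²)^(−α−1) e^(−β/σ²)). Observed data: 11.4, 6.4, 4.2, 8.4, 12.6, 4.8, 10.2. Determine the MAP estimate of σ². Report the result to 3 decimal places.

Sum of squared deviations about the known mean: SS = (11.4−8)² + (6.4−8)² + (4.2−8)² + (8.4−8)² + (12.6−8)² + (4.8−8)² + (10.2−8)² = 64.96.
The Normal likelihood contributes (σ²)^(−n/2) exp(−SS/(2σ²)), so the posterior is Inverse-Gamma(α + n/2, β + SS/2) = Inverse-Gamma(7.5, 38.48).
The mode of Inverse-Gamma(a, b) is b/(a+1) = 38.48/8.5 ≈ 4.527.

σ̂²_MAP = 4.527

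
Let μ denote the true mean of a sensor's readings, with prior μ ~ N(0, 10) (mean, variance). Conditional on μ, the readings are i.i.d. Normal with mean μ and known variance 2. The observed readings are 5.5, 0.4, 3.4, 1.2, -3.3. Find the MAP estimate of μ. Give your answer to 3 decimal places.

n = 5; x̄ = (5.5 + 0.4 + 3.4 + 1.2 + (-3.3))/5 = 7.2/5 = 1.44.
For a Normal prior and Normal likelihood with known variance, the posterior is Normal; its mode equals its mean, the precision-weighted average.
Prior precision 1/σ₀² = 1/10 = 0.1; data precision n/σ² = 5/2 = 2.5.
μ̂ = (0.1·0 + 2.5·1.44) / (0.1 + 2.5) = 3.6/2.6 = 18/13 ≈ 1.385.

μ̂_MAP = 1.385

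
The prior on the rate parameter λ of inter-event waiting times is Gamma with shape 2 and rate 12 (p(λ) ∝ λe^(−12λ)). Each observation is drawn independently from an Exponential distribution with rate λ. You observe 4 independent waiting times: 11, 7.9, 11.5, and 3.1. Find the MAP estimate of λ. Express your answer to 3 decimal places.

λ̂_MAP = 0.110

The Exponential(rate=λ) likelihood is ∝ λ^n e^(−λΣtᵢ). Here n = 4 and Σtᵢ = 11 + 7.9 + 11.5 + 3.1 = 33.5.
Posterior ∝ λe^(−12λ) · λ^4e^(−33.5λ) = λ^5e^(−45.5λ), i.e. Gamma(6, 45.5).
Mode = (a−1)/b = 5/45.5 ≈ 0.110.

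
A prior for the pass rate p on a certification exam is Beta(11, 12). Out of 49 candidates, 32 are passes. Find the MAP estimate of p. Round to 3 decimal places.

p̂_MAP = 0.600

Prior: Beta(11, 12).
Data: 32 successes in 49 trials. The binomial likelihood contributes p^32(1−p)^17, so the posterior is Beta(11+32, 12+17) = Beta(43, 29).
For Beta(a, b) with a, b > 1 the mode is (a−1)/(a+b−2) = 42/70 ≈ 0.600.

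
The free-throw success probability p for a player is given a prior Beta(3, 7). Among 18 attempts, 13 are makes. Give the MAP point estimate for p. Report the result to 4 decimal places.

p̂_MAP = 0.5769

Prior: Beta(3, 7).
Data: 13 successes in 18 trials. The binomial likelihood contributes p^13(1−p)^5, so the posterior is Beta(3+13, 7+5) = Beta(16, 12).
For Beta(a, b) with a, b > 1 the mode is (a−1)/(a+b−2) = 15/26 ≈ 0.5769.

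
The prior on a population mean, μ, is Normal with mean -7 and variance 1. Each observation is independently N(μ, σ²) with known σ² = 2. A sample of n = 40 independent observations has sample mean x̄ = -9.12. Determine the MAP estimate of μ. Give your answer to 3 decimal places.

μ̂_MAP = -9.019

n = 40, x̄ = -9.12.
For a Normal prior and Normal likelihood with known variance, the posterior is Normal; its mode equals its mean, the precision-weighted average.
Prior precision 1/σ₀² = 1/1 = 1; data precision n/σ² = 40/2 = 20.
μ̂ = (1·(-7) + 20·(-9.12)) / (1 + 20) = (-189.4)/21 = -947/105 ≈ -9.019.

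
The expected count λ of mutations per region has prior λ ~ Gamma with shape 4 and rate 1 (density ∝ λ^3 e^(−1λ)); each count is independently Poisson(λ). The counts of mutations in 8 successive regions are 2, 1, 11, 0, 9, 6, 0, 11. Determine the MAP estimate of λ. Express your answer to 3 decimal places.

Σxᵢ = 2+1+11+0+9+6+0+11 = 40, with n = 8.
Posterior ∝ λ^3e^(−1λ) · λ^40e^(−8λ) = λ^43e^(−9λ), i.e. Gamma(shape=44, rate=9).
The mode of a Gamma(a, b) with a ≥ 1 (shape–rate) is (a−1)/b = 43/9 ≈ 4.778.

λ̂_MAP = 4.778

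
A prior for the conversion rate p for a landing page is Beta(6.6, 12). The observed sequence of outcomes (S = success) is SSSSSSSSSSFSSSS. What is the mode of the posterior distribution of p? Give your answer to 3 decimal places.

Prior: Beta(6.6, 12).
Data: 14 successes in 15 trials (from the sequence). The binomial likelihood contributes p^14(1−p)^1, so the posterior is Beta(6.6+14, 12+1) = Beta(20.6, 13).
For Beta(a, b) with a, b > 1 the mode is (a−1)/(a+b−2) = 19.6/31.6 ≈ 0.620.

p̂_MAP = 0.620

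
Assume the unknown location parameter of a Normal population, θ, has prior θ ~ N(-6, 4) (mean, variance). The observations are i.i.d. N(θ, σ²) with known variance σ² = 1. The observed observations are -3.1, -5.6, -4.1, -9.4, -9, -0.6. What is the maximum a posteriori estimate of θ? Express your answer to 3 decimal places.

n = 6; x̄ = ((-3.1) + (-5.6) + (-4.1) + (-9.4) + (-9) + (-0.6))/6 = -31.8/6 = -5.3.
For a Normal prior and Normal likelihood with known variance, the posterior is Normal; its mode equals its mean, the precision-weighted average.
Prior precision 1/σ₀² = 1/4 = 0.25; data precision n/σ² = 6/1 = 6.
θ̂ = (0.25·(-6) + 6·(-5.3)) / (0.25 + 6) = (-33.3)/6.25 = -5.328.

θ̂_MAP = -5.328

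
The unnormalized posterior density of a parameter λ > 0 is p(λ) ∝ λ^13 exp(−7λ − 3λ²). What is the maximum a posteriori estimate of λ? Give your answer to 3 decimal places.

λ̂_MAP = 1.000

ℓ'(λ) = 13/λ − 7 − 6λ. Setting this to zero and multiplying by λ: 6λ² + 7λ − 13 = 0.
λ = (−7 + √(7² + 4·6·13)) / (2·6) = (−7 + √361) / 12 = (−7 + 19)/12 = 1.
ℓ''(λ) = −13/λ² − 6 < 0, confirming a maximum.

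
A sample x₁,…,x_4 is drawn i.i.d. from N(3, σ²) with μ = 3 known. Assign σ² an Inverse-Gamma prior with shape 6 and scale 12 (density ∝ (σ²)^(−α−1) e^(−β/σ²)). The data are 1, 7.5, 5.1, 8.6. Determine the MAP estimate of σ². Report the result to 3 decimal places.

σ̂²_MAP = 4.668

Sum of squared deviations about the known mean: SS = (1−3)² + (7.5−3)² + (5.1−3)² + (8.6−3)² = 60.02.
The Normal likelihood contributes (σ²)^(−n/2) exp(−SS/(2σ²)), so the posterior is Inverse-Gamma(α + n/2, β + SS/2) = Inverse-Gamma(8, 42.01).
The mode of Inverse-Gamma(a, b) is b/(a+1) = 42.01/9 ≈ 4.668.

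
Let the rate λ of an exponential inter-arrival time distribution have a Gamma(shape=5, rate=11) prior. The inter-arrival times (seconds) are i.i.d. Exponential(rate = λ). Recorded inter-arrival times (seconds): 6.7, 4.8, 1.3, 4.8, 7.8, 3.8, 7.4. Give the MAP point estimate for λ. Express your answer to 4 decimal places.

The Exponential(rate=λ) likelihood is ∝ λ^n e^(−λΣtᵢ). Here n = 7 and Σtᵢ = 6.7 + 4.8 + 1.3 + 4.8 + 7.8 + 3.8 + 7.4 = 36.6.
Posterior ∝ λ^4e^(−11λ) · λ^7e^(−36.6λ) = λ^11e^(−47.6λ), i.e. Gamma(12, 47.6).
Mode = (a−1)/b = 11/47.6 ≈ 0.2311.

λ̂_MAP = 0.2311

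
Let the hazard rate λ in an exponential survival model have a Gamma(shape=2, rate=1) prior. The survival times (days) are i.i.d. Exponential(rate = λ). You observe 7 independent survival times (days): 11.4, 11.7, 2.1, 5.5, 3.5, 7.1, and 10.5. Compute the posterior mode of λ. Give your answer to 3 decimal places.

λ̂_MAP = 0.152

The Exponential(rate=λ) likelihood is ∝ λ^n e^(−λΣtᵢ). Here n = 7 and Σtᵢ = 11.4 + 11.7 + 2.1 + 5.5 + 3.5 + 7.1 + 10.5 = 51.8.
Posterior ∝ λe^(−1λ) · λ^7e^(−51.8λ) = λ^8e^(−52.8λ), i.e. Gamma(9, 52.8).
Mode = (a−1)/b = 8/52.8 ≈ 0.152.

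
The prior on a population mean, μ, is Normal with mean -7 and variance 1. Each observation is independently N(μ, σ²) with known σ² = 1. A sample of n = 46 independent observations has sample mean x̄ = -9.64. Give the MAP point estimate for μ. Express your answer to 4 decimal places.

μ̂_MAP = -9.5838

n = 46, x̄ = -9.64.
For a Normal prior and Normal likelihood with known variance, the posterior is Normal; its mode equals its mean, the precision-weighted average.
Prior precision 1/σ₀² = 1/1 = 1; data precision n/σ² = 46/1 = 46.
μ̂ = (1·(-7) + 46·(-9.64)) / (1 + 46) = (-450.44)/47 = -11261/1175 ≈ -9.5838.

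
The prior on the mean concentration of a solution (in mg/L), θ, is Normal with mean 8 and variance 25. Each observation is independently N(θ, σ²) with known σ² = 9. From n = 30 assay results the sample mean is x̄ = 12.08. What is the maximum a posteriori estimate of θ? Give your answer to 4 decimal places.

θ̂_MAP = 12.0316

n = 30, x̄ = 12.08.
For a Normal prior and Normal likelihood with known variance, the posterior is Normal; its mode equals its mean, the precision-weighted average.
Prior precision 1/σ₀² = 1/25 = 0.04; data precision n/σ² = 30/9 = 10/3.
θ̂ = (0.04·8 + (10/3)·12.08) / (0.04 + 10/3) = (3044/75)/(253/75) = 3044/253 ≈ 12.0316.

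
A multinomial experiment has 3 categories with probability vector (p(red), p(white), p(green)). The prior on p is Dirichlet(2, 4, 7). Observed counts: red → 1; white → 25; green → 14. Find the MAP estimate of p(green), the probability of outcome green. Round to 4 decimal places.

MAP estimate of p(green) = 0.4000

The posterior is Dirichlet(αᵢ + nᵢ) = Dirichlet(3, 29, 21).
For a Dirichlet(a₁,…,a_K) with all aᵢ > 1, the mode has j-th component (aⱼ − 1)/(Σaᵢ − K).
Here Σaᵢ = 53 and K = 3, so p(green) = (21 − 1)/(53 − 3) = 20/50 ≈ 0.4000.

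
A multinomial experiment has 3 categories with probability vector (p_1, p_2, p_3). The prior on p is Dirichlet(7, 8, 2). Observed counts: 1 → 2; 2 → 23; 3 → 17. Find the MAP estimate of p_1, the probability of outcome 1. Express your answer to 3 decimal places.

MAP estimate: 0.143

The posterior is Dirichlet(αᵢ + nᵢ) = Dirichlet(9, 31, 19).
For a Dirichlet(a₁,…,a_K) with all aᵢ > 1, the mode has j-th component (aⱼ − 1)/(Σaᵢ − K).
Here Σaᵢ = 59 and K = 3, so p_1 = (9 − 1)/(59 − 3) = 8/56 ≈ 0.143.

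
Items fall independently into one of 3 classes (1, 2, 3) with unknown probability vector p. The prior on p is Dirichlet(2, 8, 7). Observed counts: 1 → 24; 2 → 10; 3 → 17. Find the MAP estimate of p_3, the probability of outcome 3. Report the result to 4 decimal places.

The posterior is Dirichlet(αᵢ + nᵢ) = Dirichlet(26, 18, 24).
For a Dirichlet(a₁,…,a_K) with all aᵢ > 1, the mode has j-th component (aⱼ − 1)/(Σaᵢ − K).
Here Σaᵢ = 68 and K = 3, so p_3 = (24 − 1)/(68 − 3) = 23/65 ≈ 0.3538.

MAP estimate: 0.3538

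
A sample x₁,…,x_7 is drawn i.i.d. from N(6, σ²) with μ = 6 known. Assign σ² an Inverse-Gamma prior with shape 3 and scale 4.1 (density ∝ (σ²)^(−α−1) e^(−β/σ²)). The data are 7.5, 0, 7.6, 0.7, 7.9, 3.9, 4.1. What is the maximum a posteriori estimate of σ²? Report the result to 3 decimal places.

σ̂²_MAP = 5.915

Sum of squared deviations about the known mean: SS = (7.5−6)² + (0−6)² + (7.6−6)² + (0.7−6)² + (7.9−6)² + (3.9−6)² + (4.1−6)² = 80.53.
The Normal likelihood contributes (σ²)^(−n/2) exp(−SS/(2σ²)), so the posterior is Inverse-Gamma(α + n/2, β + SS/2) = Inverse-Gamma(6.5, 44.365).
The mode of Inverse-Gamma(a, b) is b/(a+1) = 44.365/7.5 ≈ 5.915.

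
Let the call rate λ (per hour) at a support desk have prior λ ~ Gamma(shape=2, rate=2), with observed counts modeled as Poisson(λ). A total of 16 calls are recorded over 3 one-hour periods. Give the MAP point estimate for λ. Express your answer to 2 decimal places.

λ̂_MAP = 3.40

Σxᵢ = 16, n = 3.
Posterior ∝ λe^(−2λ) · λ^16e^(−3λ) = λ^17e^(−5λ), i.e. Gamma(shape=18, rate=5).
The mode of a Gamma(a, b) with a ≥ 1 (shape–rate) is (a−1)/b = 17/5 ≈ 3.40.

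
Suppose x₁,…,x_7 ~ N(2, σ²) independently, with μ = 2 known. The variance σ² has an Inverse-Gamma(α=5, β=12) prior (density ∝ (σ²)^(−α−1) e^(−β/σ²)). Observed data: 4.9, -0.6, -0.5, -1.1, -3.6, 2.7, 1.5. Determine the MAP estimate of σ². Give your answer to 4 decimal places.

Sum of squared deviations about the known mean: SS = (4.9−2)² + (-0.6−2)² + (-0.5−2)² + (-1.1−2)² + (-3.6−2)² + (2.7−2)² + (1.5−2)² = 63.13.
The Normal likelihood contributes (σ²)^(−n/2) exp(−SS/(2σ²)), so the posterior is Inverse-Gamma(α + n/2, β + SS/2) = Inverse-Gamma(8.5, 43.565).
The mode of Inverse-Gamma(a, b) is b/(a+1) = 43.565/9.5 ≈ 4.5858.

σ̂²_MAP = 4.5858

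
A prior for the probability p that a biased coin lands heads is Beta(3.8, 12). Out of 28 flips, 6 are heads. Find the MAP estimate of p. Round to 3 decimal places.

Prior: Beta(3.8, 12).
Data: 6 successes in 28 trials. The binomial likelihood contributes p^6(1−p)^22, so the posterior is Beta(3.8+6, 12+22) = Beta(9.8, 34).
For Beta(a, b) with a, b > 1 the mode is (a−1)/(a+b−2) = 8.8/41.8 ≈ 0.211.

p̂_MAP = 0.211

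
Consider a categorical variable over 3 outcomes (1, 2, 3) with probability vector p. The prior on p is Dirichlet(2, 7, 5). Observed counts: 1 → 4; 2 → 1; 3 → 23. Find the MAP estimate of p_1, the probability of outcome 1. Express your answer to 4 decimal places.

MAP estimate: 0.1282

The posterior is Dirichlet(αᵢ + nᵢ) = Dirichlet(6, 8, 28).
For a Dirichlet(a₁,…,a_K) with all aᵢ > 1, the mode has j-th component (aⱼ − 1)/(Σaᵢ − K).
Here Σaᵢ = 42 and K = 3, so p_1 = (6 − 1)/(42 − 3) = 5/39 ≈ 0.1282.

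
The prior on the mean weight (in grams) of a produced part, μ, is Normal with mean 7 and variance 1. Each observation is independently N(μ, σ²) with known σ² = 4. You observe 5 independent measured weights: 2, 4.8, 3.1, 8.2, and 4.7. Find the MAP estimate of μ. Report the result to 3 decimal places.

μ̂_MAP = 5.644

n = 5; x̄ = (2 + 4.8 + 3.1 + 8.2 + 4.7)/5 = 22.8/5 = 4.56.
For a Normal prior and Normal likelihood with known variance, the posterior is Normal; its mode equals its mean, the precision-weighted average.
Prior precision 1/σ₀² = 1/1 = 1; data precision n/σ² = 5/4 = 1.25.
μ̂ = (1·7 + 1.25·4.56) / (1 + 1.25) = 12.7/2.25 = 254/45 ≈ 5.644.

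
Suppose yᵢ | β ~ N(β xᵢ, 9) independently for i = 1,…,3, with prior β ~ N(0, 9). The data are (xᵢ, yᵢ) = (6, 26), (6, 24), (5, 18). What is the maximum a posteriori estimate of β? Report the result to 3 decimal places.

β̂_MAP = 3.980

log p(β | y) = −Σ(yᵢ − βxᵢ)²/(2·9) − β²/(2·9) + const.
Setting the derivative to zero: Σxᵢ(yᵢ − βxᵢ)/9 − β/9 = 0, so β = Σxᵢyᵢ / (Σxᵢ² + σ²/τ²).
Σxᵢyᵢ = 6·26 + 6·24 + 5·18 = 390; Σxᵢ² = 97; σ²/τ² = 1.
β̂_MAP = 390 / (97 + 1) = 390/98 ≈ 3.980.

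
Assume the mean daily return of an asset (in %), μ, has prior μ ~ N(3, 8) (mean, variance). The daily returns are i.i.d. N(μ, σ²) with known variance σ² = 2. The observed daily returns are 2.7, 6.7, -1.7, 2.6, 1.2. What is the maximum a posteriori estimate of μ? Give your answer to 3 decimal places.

μ̂_MAP = 2.333

n = 5; x̄ = (2.7 + 6.7 + (-1.7) + 2.6 + 1.2)/5 = 11.5/5 = 2.3.
For a Normal prior and Normal likelihood with known variance, the posterior is Normal; its mode equals its mean, the precision-weighted average.
Prior precision 1/σ₀² = 1/8 = 0.125; data precision n/σ² = 5/2 = 2.5.
μ̂ = (0.125·3 + 2.5·2.3) / (0.125 + 2.5) = 6.125/2.625 = 7/3 ≈ 2.333.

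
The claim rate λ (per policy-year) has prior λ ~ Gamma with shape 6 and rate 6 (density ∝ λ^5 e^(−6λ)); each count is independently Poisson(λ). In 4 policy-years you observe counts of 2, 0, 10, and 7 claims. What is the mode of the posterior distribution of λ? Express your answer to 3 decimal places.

λ̂_MAP = 2.400

Σxᵢ = 2+0+10+7 = 19, with n = 4.
Posterior ∝ λ^5e^(−6λ) · λ^19e^(−4λ) = λ^24e^(−10λ), i.e. Gamma(shape=25, rate=10).
The mode of a Gamma(a, b) with a ≥ 1 (shape–rate) is (a−1)/b = 24/10 ≈ 2.400.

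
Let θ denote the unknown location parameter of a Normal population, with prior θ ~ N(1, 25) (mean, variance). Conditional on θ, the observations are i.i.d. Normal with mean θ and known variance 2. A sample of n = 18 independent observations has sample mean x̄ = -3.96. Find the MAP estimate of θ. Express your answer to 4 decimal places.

n = 18, x̄ = -3.96.
For a Normal prior and Normal likelihood with known variance, the posterior is Normal; its mode equals its mean, the precision-weighted average.
Prior precision 1/σ₀² = 1/25 = 0.04; data precision n/σ² = 18/2 = 9.
θ̂ = (0.04·1 + 9·(-3.96)) / (0.04 + 9) = (-35.6)/9.04 = -445/113 ≈ -3.9381.

θ̂_MAP = -3.9381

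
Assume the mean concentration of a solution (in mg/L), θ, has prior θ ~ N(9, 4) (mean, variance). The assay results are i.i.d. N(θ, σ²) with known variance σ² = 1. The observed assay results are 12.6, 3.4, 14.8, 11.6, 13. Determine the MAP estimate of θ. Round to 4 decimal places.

θ̂_MAP = 10.9810

n = 5; x̄ = (12.6 + 3.4 + 14.8 + 11.6 + 13)/5 = 55.4/5 = 11.08.
For a Normal prior and Normal likelihood with known variance, the posterior is Normal; its mode equals its mean, the precision-weighted average.
Prior precision 1/σ₀² = 1/4 = 0.25; data precision n/σ² = 5/1 = 5.
θ̂ = (0.25·9 + 5·11.08) / (0.25 + 5) = 57.65/5.25 = 1153/105 ≈ 10.9810.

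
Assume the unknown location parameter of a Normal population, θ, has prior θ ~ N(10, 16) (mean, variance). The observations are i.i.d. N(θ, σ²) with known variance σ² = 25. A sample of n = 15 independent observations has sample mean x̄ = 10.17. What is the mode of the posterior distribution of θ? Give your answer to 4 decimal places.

θ̂_MAP = 10.1540

n = 15, x̄ = 10.17.
For a Normal prior and Normal likelihood with known variance, the posterior is Normal; its mode equals its mean, the precision-weighted average.
Prior precision 1/σ₀² = 1/16 = 0.0625; data precision n/σ² = 15/25 = 0.6.
θ̂ = (0.0625·10 + 0.6·10.17) / (0.0625 + 0.6) = 6.727/0.6625 = 13454/1325 ≈ 10.1540.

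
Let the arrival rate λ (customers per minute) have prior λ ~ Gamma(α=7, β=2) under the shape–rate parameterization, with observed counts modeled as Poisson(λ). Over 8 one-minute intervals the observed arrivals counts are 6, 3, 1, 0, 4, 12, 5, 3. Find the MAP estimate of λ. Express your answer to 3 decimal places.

Σxᵢ = 6+3+1+0+4+12+5+3 = 34, with n = 8.
Posterior ∝ λ^6e^(−2λ) · λ^34e^(−8λ) = λ^40e^(−10λ), i.e. Gamma(shape=41, rate=10).
The mode of a Gamma(a, b) with a ≥ 1 (shape–rate) is (a−1)/b = 40/10 ≈ 4.000.

λ̂_MAP = 4.000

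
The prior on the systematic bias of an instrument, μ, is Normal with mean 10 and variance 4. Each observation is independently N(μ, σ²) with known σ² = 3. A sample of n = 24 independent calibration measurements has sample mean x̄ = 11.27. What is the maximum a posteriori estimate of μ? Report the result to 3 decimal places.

n = 24, x̄ = 11.27.
For a Normal prior and Normal likelihood with known variance, the posterior is Normal; its mode equals its mean, the precision-weighted average.
Prior precision 1/σ₀² = 1/4 = 0.25; data precision n/σ² = 24/3 = 8.
μ̂ = (0.25·10 + 8·11.27) / (0.25 + 8) = 92.66/8.25 = 9266/825 ≈ 11.232.

μ̂_MAP = 11.232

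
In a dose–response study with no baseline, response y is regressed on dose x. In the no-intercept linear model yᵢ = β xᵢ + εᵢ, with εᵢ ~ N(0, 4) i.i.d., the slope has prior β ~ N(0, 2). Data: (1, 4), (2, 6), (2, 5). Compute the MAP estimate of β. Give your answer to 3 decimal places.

log p(β | y) = −Σ(yᵢ − βxᵢ)²/(2·4) − β²/(2·2) + const.
Setting the derivative to zero: Σxᵢ(yᵢ − βxᵢ)/4 − β/2 = 0, so β = Σxᵢyᵢ / (Σxᵢ² + σ²/τ²).
Σxᵢyᵢ = 1·4 + 2·6 + 2·5 = 26; Σxᵢ² = 9; σ²/τ² = 2.
β̂_MAP = 26 / (9 + 2) = 26/11 ≈ 2.364.

β̂_MAP = 2.364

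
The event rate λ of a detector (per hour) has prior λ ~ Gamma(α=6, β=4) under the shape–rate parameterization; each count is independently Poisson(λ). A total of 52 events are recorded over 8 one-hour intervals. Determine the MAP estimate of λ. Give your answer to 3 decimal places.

Σxᵢ = 52, n = 8.
Posterior ∝ λ^5e^(−4λ) · λ^52e^(−8λ) = λ^57e^(−12λ), i.e. Gamma(shape=58, rate=12).
The mode of a Gamma(a, b) with a ≥ 1 (shape–rate) is (a−1)/b = 57/12 ≈ 4.750.

λ̂_MAP = 4.750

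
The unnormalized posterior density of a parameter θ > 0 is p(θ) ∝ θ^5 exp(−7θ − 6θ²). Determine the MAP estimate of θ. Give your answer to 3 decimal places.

θ̂_MAP = 0.417

ℓ'(θ) = 5/θ − 7 − 12θ. Setting this to zero and multiplying by θ: 12θ² + 7θ − 5 = 0.
θ = (−7 + √(7² + 4·12·5)) / (2·12) = (−7 + √289) / 24 = (−7 + 17)/24 = 5/12.
ℓ''(θ) = −5/θ² − 12 < 0, confirming a maximum.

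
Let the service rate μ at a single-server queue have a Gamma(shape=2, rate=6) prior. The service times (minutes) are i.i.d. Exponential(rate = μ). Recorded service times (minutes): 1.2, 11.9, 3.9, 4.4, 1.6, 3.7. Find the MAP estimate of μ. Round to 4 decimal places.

The Exponential(rate=μ) likelihood is ∝ μ^n e^(−μΣtᵢ). Here n = 6 and Σtᵢ = 1.2 + 11.9 + 3.9 + 4.4 + 1.6 + 3.7 = 26.7.
Posterior ∝ μe^(−6μ) · μ^6e^(−26.7μ) = μ^7e^(−32.7μ), i.e. Gamma(8, 32.7).
Mode = (a−1)/b = 7/32.7 ≈ 0.2141.

μ̂_MAP = 0.2141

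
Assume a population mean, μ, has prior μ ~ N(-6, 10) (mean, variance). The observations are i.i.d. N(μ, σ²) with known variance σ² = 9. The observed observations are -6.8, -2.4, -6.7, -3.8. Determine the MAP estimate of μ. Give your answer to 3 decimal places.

n = 4; x̄ = ((-6.8) + (-2.4) + (-6.7) + (-3.8))/4 = -19.7/4 = -4.925.
For a Normal prior and Normal likelihood with known variance, the posterior is Normal; its mode equals its mean, the precision-weighted average.
Prior precision 1/σ₀² = 1/10 = 0.1; data precision n/σ² = 4/9.
μ̂ = (0.1·(-6) + (4/9)·(-4.925)) / (0.1 + 4/9) = (-251/90)/(49/90) = -251/49 ≈ -5.122.

μ̂_MAP = -5.122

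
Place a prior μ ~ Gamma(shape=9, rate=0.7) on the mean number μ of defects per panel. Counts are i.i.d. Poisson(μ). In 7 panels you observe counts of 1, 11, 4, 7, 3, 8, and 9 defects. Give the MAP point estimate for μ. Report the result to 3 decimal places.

μ̂_MAP = 6.623

Σxᵢ = 1+11+4+7+3+8+9 = 43, with n = 7.
Posterior ∝ μ^8e^(−0.7μ) · μ^43e^(−7μ) = μ^51e^(−7.7μ), i.e. Gamma(shape=52, rate=7.7).
The mode of a Gamma(a, b) with a ≥ 1 (shape–rate) is (a−1)/b = 51/7.7 ≈ 6.623.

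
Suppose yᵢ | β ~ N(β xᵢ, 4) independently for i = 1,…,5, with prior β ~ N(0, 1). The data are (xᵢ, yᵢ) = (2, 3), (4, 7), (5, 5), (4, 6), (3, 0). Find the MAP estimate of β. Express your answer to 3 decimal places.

β̂_MAP = 1.122

log p(β | y) = −Σ(yᵢ − βxᵢ)²/(2·4) − β²/(2·1) + const.
Setting the derivative to zero: Σxᵢ(yᵢ − βxᵢ)/4 − β/1 = 0, so β = Σxᵢyᵢ / (Σxᵢ² + σ²/τ²).
Σxᵢyᵢ = 2·3 + 4·7 + 5·5 + 4·6 + 3·0 = 83; Σxᵢ² = 70; σ²/τ² = 4.
β̂_MAP = 83 / (70 + 4) = 83/74 ≈ 1.122.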